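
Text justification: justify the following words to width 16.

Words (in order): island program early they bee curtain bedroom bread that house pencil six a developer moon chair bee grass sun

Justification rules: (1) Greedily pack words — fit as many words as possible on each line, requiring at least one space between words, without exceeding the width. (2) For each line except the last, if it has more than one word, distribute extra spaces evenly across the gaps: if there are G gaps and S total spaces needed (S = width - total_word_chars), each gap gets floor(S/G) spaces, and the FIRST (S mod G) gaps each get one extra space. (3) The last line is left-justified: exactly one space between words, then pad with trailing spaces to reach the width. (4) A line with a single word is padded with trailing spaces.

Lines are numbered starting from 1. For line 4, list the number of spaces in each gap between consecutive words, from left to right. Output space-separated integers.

Line 1: ['island', 'program'] (min_width=14, slack=2)
Line 2: ['early', 'they', 'bee'] (min_width=14, slack=2)
Line 3: ['curtain', 'bedroom'] (min_width=15, slack=1)
Line 4: ['bread', 'that', 'house'] (min_width=16, slack=0)
Line 5: ['pencil', 'six', 'a'] (min_width=12, slack=4)
Line 6: ['developer', 'moon'] (min_width=14, slack=2)
Line 7: ['chair', 'bee', 'grass'] (min_width=15, slack=1)
Line 8: ['sun'] (min_width=3, slack=13)

Answer: 1 1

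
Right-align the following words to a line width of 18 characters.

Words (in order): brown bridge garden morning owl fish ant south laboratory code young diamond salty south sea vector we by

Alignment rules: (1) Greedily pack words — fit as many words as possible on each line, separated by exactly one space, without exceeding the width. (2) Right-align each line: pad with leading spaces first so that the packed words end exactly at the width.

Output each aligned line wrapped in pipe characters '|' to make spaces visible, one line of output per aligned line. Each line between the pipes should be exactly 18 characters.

Answer: |      brown bridge|
|garden morning owl|
|    fish ant south|
|   laboratory code|
|     young diamond|
|   salty south sea|
|      vector we by|

Derivation:
Line 1: ['brown', 'bridge'] (min_width=12, slack=6)
Line 2: ['garden', 'morning', 'owl'] (min_width=18, slack=0)
Line 3: ['fish', 'ant', 'south'] (min_width=14, slack=4)
Line 4: ['laboratory', 'code'] (min_width=15, slack=3)
Line 5: ['young', 'diamond'] (min_width=13, slack=5)
Line 6: ['salty', 'south', 'sea'] (min_width=15, slack=3)
Line 7: ['vector', 'we', 'by'] (min_width=12, slack=6)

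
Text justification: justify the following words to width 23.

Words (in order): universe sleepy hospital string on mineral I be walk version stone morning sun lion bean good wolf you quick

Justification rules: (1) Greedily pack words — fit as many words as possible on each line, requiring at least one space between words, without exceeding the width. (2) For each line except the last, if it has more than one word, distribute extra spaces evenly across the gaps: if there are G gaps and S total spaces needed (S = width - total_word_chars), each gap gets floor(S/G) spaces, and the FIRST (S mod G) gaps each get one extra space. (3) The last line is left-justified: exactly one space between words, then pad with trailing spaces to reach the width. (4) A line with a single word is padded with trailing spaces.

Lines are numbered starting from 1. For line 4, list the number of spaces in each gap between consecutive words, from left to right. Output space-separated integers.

Line 1: ['universe', 'sleepy'] (min_width=15, slack=8)
Line 2: ['hospital', 'string', 'on'] (min_width=18, slack=5)
Line 3: ['mineral', 'I', 'be', 'walk'] (min_width=17, slack=6)
Line 4: ['version', 'stone', 'morning'] (min_width=21, slack=2)
Line 5: ['sun', 'lion', 'bean', 'good', 'wolf'] (min_width=23, slack=0)
Line 6: ['you', 'quick'] (min_width=9, slack=14)

Answer: 2 2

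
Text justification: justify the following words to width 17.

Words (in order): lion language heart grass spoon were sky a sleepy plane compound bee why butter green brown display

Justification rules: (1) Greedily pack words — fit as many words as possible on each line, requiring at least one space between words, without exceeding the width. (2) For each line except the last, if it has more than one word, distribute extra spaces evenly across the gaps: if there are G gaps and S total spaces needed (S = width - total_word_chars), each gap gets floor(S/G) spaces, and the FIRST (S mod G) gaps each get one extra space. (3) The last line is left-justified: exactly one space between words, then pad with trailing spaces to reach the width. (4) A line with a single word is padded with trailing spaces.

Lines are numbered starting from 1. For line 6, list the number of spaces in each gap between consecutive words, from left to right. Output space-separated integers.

Answer: 7

Derivation:
Line 1: ['lion', 'language'] (min_width=13, slack=4)
Line 2: ['heart', 'grass', 'spoon'] (min_width=17, slack=0)
Line 3: ['were', 'sky', 'a', 'sleepy'] (min_width=17, slack=0)
Line 4: ['plane', 'compound'] (min_width=14, slack=3)
Line 5: ['bee', 'why', 'butter'] (min_width=14, slack=3)
Line 6: ['green', 'brown'] (min_width=11, slack=6)
Line 7: ['display'] (min_width=7, slack=10)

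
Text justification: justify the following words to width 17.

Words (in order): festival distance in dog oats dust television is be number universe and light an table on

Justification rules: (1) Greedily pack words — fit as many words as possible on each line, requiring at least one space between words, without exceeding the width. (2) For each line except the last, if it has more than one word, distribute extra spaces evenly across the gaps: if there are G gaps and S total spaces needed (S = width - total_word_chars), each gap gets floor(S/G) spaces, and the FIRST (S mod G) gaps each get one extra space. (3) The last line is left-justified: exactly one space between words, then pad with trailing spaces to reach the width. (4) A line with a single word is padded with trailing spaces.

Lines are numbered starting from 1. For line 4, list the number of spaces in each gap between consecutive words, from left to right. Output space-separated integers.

Line 1: ['festival', 'distance'] (min_width=17, slack=0)
Line 2: ['in', 'dog', 'oats', 'dust'] (min_width=16, slack=1)
Line 3: ['television', 'is', 'be'] (min_width=16, slack=1)
Line 4: ['number', 'universe'] (min_width=15, slack=2)
Line 5: ['and', 'light', 'an'] (min_width=12, slack=5)
Line 6: ['table', 'on'] (min_width=8, slack=9)

Answer: 3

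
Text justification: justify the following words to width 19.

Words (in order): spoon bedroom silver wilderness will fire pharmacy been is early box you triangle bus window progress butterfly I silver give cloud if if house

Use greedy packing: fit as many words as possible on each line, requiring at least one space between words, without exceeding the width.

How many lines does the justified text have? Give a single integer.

Answer: 9

Derivation:
Line 1: ['spoon', 'bedroom'] (min_width=13, slack=6)
Line 2: ['silver', 'wilderness'] (min_width=17, slack=2)
Line 3: ['will', 'fire', 'pharmacy'] (min_width=18, slack=1)
Line 4: ['been', 'is', 'early', 'box'] (min_width=17, slack=2)
Line 5: ['you', 'triangle', 'bus'] (min_width=16, slack=3)
Line 6: ['window', 'progress'] (min_width=15, slack=4)
Line 7: ['butterfly', 'I', 'silver'] (min_width=18, slack=1)
Line 8: ['give', 'cloud', 'if', 'if'] (min_width=16, slack=3)
Line 9: ['house'] (min_width=5, slack=14)
Total lines: 9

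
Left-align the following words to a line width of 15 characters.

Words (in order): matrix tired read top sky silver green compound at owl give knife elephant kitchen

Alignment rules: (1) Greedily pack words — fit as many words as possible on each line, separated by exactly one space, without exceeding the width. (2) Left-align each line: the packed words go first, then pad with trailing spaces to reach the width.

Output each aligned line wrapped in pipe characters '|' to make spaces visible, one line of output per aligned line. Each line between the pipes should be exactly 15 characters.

Answer: |matrix tired   |
|read top sky   |
|silver green   |
|compound at owl|
|give knife     |
|elephant       |
|kitchen        |

Derivation:
Line 1: ['matrix', 'tired'] (min_width=12, slack=3)
Line 2: ['read', 'top', 'sky'] (min_width=12, slack=3)
Line 3: ['silver', 'green'] (min_width=12, slack=3)
Line 4: ['compound', 'at', 'owl'] (min_width=15, slack=0)
Line 5: ['give', 'knife'] (min_width=10, slack=5)
Line 6: ['elephant'] (min_width=8, slack=7)
Line 7: ['kitchen'] (min_width=7, slack=8)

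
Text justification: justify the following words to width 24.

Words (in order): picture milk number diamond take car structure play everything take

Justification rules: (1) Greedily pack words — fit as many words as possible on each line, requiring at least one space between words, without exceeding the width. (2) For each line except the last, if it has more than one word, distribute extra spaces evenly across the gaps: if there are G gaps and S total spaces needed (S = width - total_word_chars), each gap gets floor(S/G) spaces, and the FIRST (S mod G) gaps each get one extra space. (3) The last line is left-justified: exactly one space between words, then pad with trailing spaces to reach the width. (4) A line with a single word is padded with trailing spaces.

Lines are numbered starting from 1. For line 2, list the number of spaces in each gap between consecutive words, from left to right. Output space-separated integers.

Line 1: ['picture', 'milk', 'number'] (min_width=19, slack=5)
Line 2: ['diamond', 'take', 'car'] (min_width=16, slack=8)
Line 3: ['structure', 'play'] (min_width=14, slack=10)
Line 4: ['everything', 'take'] (min_width=15, slack=9)

Answer: 5 5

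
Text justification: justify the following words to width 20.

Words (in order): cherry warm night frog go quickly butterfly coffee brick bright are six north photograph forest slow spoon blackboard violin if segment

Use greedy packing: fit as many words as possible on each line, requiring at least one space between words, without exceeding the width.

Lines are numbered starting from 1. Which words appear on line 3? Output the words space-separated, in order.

Answer: butterfly coffee

Derivation:
Line 1: ['cherry', 'warm', 'night'] (min_width=17, slack=3)
Line 2: ['frog', 'go', 'quickly'] (min_width=15, slack=5)
Line 3: ['butterfly', 'coffee'] (min_width=16, slack=4)
Line 4: ['brick', 'bright', 'are', 'six'] (min_width=20, slack=0)
Line 5: ['north', 'photograph'] (min_width=16, slack=4)
Line 6: ['forest', 'slow', 'spoon'] (min_width=17, slack=3)
Line 7: ['blackboard', 'violin', 'if'] (min_width=20, slack=0)
Line 8: ['segment'] (min_width=7, slack=13)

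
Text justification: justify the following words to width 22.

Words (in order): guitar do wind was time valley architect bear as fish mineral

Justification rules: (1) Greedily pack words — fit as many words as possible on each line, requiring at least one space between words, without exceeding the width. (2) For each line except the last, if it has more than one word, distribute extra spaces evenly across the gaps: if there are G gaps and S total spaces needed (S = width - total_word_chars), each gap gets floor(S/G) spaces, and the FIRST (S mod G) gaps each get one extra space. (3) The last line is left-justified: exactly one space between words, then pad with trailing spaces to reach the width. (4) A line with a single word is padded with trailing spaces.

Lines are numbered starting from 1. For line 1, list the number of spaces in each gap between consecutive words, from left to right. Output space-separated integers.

Answer: 3 2 2

Derivation:
Line 1: ['guitar', 'do', 'wind', 'was'] (min_width=18, slack=4)
Line 2: ['time', 'valley', 'architect'] (min_width=21, slack=1)
Line 3: ['bear', 'as', 'fish', 'mineral'] (min_width=20, slack=2)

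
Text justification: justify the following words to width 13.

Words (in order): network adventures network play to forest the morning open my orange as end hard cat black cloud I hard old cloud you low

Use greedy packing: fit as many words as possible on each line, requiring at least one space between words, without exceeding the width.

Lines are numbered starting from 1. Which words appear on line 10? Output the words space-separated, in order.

Line 1: ['network'] (min_width=7, slack=6)
Line 2: ['adventures'] (min_width=10, slack=3)
Line 3: ['network', 'play'] (min_width=12, slack=1)
Line 4: ['to', 'forest', 'the'] (min_width=13, slack=0)
Line 5: ['morning', 'open'] (min_width=12, slack=1)
Line 6: ['my', 'orange', 'as'] (min_width=12, slack=1)
Line 7: ['end', 'hard', 'cat'] (min_width=12, slack=1)
Line 8: ['black', 'cloud', 'I'] (min_width=13, slack=0)
Line 9: ['hard', 'old'] (min_width=8, slack=5)
Line 10: ['cloud', 'you', 'low'] (min_width=13, slack=0)

Answer: cloud you low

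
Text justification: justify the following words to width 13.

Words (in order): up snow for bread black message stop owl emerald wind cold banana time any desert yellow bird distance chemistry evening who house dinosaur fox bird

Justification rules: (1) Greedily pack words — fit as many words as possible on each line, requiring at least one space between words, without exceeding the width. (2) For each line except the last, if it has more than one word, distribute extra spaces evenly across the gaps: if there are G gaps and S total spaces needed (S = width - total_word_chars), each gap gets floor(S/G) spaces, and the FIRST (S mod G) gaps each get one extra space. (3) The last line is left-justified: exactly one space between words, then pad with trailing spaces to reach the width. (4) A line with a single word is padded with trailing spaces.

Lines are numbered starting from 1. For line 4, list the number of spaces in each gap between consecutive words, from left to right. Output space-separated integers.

Line 1: ['up', 'snow', 'for'] (min_width=11, slack=2)
Line 2: ['bread', 'black'] (min_width=11, slack=2)
Line 3: ['message', 'stop'] (min_width=12, slack=1)
Line 4: ['owl', 'emerald'] (min_width=11, slack=2)
Line 5: ['wind', 'cold'] (min_width=9, slack=4)
Line 6: ['banana', 'time'] (min_width=11, slack=2)
Line 7: ['any', 'desert'] (min_width=10, slack=3)
Line 8: ['yellow', 'bird'] (min_width=11, slack=2)
Line 9: ['distance'] (min_width=8, slack=5)
Line 10: ['chemistry'] (min_width=9, slack=4)
Line 11: ['evening', 'who'] (min_width=11, slack=2)
Line 12: ['house'] (min_width=5, slack=8)
Line 13: ['dinosaur', 'fox'] (min_width=12, slack=1)
Line 14: ['bird'] (min_width=4, slack=9)

Answer: 3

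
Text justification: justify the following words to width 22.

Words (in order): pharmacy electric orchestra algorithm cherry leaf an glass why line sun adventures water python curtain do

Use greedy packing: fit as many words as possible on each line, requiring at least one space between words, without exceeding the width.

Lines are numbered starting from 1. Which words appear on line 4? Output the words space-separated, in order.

Line 1: ['pharmacy', 'electric'] (min_width=17, slack=5)
Line 2: ['orchestra', 'algorithm'] (min_width=19, slack=3)
Line 3: ['cherry', 'leaf', 'an', 'glass'] (min_width=20, slack=2)
Line 4: ['why', 'line', 'sun'] (min_width=12, slack=10)
Line 5: ['adventures', 'water'] (min_width=16, slack=6)
Line 6: ['python', 'curtain', 'do'] (min_width=17, slack=5)

Answer: why line sun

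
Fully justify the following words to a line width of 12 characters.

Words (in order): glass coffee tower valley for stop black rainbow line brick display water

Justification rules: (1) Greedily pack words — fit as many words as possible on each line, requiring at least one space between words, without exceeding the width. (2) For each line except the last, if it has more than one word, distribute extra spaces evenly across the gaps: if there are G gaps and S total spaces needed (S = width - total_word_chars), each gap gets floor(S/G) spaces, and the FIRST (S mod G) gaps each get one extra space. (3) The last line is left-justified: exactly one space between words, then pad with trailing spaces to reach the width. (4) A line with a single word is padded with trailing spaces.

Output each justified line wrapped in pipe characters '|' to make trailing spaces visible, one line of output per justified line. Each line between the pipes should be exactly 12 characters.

Answer: |glass coffee|
|tower valley|
|for     stop|
|black       |
|rainbow line|
|brick       |
|display     |
|water       |

Derivation:
Line 1: ['glass', 'coffee'] (min_width=12, slack=0)
Line 2: ['tower', 'valley'] (min_width=12, slack=0)
Line 3: ['for', 'stop'] (min_width=8, slack=4)
Line 4: ['black'] (min_width=5, slack=7)
Line 5: ['rainbow', 'line'] (min_width=12, slack=0)
Line 6: ['brick'] (min_width=5, slack=7)
Line 7: ['display'] (min_width=7, slack=5)
Line 8: ['water'] (min_width=5, slack=7)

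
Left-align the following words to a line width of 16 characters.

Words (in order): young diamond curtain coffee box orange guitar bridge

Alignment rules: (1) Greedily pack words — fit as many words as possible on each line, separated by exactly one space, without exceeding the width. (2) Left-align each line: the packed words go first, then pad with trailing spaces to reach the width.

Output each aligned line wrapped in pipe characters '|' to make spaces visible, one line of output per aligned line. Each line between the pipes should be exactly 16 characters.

Answer: |young diamond   |
|curtain coffee  |
|box orange      |
|guitar bridge   |

Derivation:
Line 1: ['young', 'diamond'] (min_width=13, slack=3)
Line 2: ['curtain', 'coffee'] (min_width=14, slack=2)
Line 3: ['box', 'orange'] (min_width=10, slack=6)
Line 4: ['guitar', 'bridge'] (min_width=13, slack=3)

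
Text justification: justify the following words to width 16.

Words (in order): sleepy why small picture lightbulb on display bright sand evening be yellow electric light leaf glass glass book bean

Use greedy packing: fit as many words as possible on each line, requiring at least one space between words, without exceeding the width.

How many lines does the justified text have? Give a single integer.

Answer: 8

Derivation:
Line 1: ['sleepy', 'why', 'small'] (min_width=16, slack=0)
Line 2: ['picture'] (min_width=7, slack=9)
Line 3: ['lightbulb', 'on'] (min_width=12, slack=4)
Line 4: ['display', 'bright'] (min_width=14, slack=2)
Line 5: ['sand', 'evening', 'be'] (min_width=15, slack=1)
Line 6: ['yellow', 'electric'] (min_width=15, slack=1)
Line 7: ['light', 'leaf', 'glass'] (min_width=16, slack=0)
Line 8: ['glass', 'book', 'bean'] (min_width=15, slack=1)
Total lines: 8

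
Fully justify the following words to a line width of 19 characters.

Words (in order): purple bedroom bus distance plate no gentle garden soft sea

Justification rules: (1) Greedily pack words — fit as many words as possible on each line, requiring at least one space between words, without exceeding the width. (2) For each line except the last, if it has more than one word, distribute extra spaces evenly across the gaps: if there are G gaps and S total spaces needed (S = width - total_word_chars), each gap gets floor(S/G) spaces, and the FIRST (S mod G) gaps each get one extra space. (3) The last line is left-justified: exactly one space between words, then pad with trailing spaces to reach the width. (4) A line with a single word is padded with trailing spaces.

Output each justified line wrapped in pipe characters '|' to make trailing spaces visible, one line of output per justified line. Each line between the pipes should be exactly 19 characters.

Answer: |purple  bedroom bus|
|distance  plate  no|
|gentle  garden soft|
|sea                |

Derivation:
Line 1: ['purple', 'bedroom', 'bus'] (min_width=18, slack=1)
Line 2: ['distance', 'plate', 'no'] (min_width=17, slack=2)
Line 3: ['gentle', 'garden', 'soft'] (min_width=18, slack=1)
Line 4: ['sea'] (min_width=3, slack=16)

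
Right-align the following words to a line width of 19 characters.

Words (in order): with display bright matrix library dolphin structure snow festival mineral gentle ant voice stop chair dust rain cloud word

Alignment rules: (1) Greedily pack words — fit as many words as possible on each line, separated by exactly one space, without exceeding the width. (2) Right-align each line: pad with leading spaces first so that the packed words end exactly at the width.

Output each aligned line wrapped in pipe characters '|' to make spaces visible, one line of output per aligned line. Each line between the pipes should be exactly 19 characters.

Answer: |with display bright|
|     matrix library|
|  dolphin structure|
|      snow festival|
| mineral gentle ant|
|   voice stop chair|
|    dust rain cloud|
|               word|

Derivation:
Line 1: ['with', 'display', 'bright'] (min_width=19, slack=0)
Line 2: ['matrix', 'library'] (min_width=14, slack=5)
Line 3: ['dolphin', 'structure'] (min_width=17, slack=2)
Line 4: ['snow', 'festival'] (min_width=13, slack=6)
Line 5: ['mineral', 'gentle', 'ant'] (min_width=18, slack=1)
Line 6: ['voice', 'stop', 'chair'] (min_width=16, slack=3)
Line 7: ['dust', 'rain', 'cloud'] (min_width=15, slack=4)
Line 8: ['word'] (min_width=4, slack=15)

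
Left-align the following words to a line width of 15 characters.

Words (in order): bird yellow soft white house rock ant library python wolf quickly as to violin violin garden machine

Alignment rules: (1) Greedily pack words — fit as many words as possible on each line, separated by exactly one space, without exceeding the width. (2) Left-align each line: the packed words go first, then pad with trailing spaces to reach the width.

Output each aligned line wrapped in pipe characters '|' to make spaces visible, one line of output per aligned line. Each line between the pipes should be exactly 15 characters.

Answer: |bird yellow    |
|soft white     |
|house rock ant |
|library python |
|wolf quickly as|
|to violin      |
|violin garden  |
|machine        |

Derivation:
Line 1: ['bird', 'yellow'] (min_width=11, slack=4)
Line 2: ['soft', 'white'] (min_width=10, slack=5)
Line 3: ['house', 'rock', 'ant'] (min_width=14, slack=1)
Line 4: ['library', 'python'] (min_width=14, slack=1)
Line 5: ['wolf', 'quickly', 'as'] (min_width=15, slack=0)
Line 6: ['to', 'violin'] (min_width=9, slack=6)
Line 7: ['violin', 'garden'] (min_width=13, slack=2)
Line 8: ['machine'] (min_width=7, slack=8)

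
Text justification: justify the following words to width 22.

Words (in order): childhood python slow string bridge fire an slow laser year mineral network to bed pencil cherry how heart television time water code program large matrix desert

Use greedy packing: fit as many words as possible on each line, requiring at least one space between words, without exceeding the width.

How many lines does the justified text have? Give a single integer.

Line 1: ['childhood', 'python', 'slow'] (min_width=21, slack=1)
Line 2: ['string', 'bridge', 'fire', 'an'] (min_width=21, slack=1)
Line 3: ['slow', 'laser', 'year'] (min_width=15, slack=7)
Line 4: ['mineral', 'network', 'to', 'bed'] (min_width=22, slack=0)
Line 5: ['pencil', 'cherry', 'how'] (min_width=17, slack=5)
Line 6: ['heart', 'television', 'time'] (min_width=21, slack=1)
Line 7: ['water', 'code', 'program'] (min_width=18, slack=4)
Line 8: ['large', 'matrix', 'desert'] (min_width=19, slack=3)
Total lines: 8

Answer: 8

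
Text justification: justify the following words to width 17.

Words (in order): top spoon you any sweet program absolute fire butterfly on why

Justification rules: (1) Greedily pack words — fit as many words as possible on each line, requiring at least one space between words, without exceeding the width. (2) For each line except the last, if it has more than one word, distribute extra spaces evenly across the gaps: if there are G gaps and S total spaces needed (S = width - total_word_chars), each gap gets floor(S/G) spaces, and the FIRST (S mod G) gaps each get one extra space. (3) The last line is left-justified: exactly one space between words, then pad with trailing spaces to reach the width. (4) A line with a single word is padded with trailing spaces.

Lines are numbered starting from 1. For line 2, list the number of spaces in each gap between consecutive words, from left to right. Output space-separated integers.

Answer: 5

Derivation:
Line 1: ['top', 'spoon', 'you', 'any'] (min_width=17, slack=0)
Line 2: ['sweet', 'program'] (min_width=13, slack=4)
Line 3: ['absolute', 'fire'] (min_width=13, slack=4)
Line 4: ['butterfly', 'on', 'why'] (min_width=16, slack=1)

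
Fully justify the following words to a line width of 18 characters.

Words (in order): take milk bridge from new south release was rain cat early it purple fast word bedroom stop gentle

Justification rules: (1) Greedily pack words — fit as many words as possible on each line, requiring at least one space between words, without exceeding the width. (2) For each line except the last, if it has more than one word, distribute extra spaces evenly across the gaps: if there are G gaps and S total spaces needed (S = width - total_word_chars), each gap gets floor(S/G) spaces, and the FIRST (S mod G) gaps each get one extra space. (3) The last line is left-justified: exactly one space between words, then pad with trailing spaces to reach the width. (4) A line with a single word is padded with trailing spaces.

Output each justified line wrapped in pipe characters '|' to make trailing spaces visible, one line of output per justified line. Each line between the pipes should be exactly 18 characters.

Line 1: ['take', 'milk', 'bridge'] (min_width=16, slack=2)
Line 2: ['from', 'new', 'south'] (min_width=14, slack=4)
Line 3: ['release', 'was', 'rain'] (min_width=16, slack=2)
Line 4: ['cat', 'early', 'it'] (min_width=12, slack=6)
Line 5: ['purple', 'fast', 'word'] (min_width=16, slack=2)
Line 6: ['bedroom', 'stop'] (min_width=12, slack=6)
Line 7: ['gentle'] (min_width=6, slack=12)

Answer: |take  milk  bridge|
|from   new   south|
|release  was  rain|
|cat    early    it|
|purple  fast  word|
|bedroom       stop|
|gentle            |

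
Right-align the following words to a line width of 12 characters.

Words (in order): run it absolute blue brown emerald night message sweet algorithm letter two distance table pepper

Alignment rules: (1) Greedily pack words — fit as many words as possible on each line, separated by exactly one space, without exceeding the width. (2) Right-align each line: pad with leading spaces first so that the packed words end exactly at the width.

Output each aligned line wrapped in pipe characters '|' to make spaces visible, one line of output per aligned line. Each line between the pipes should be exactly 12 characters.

Line 1: ['run', 'it'] (min_width=6, slack=6)
Line 2: ['absolute'] (min_width=8, slack=4)
Line 3: ['blue', 'brown'] (min_width=10, slack=2)
Line 4: ['emerald'] (min_width=7, slack=5)
Line 5: ['night'] (min_width=5, slack=7)
Line 6: ['message'] (min_width=7, slack=5)
Line 7: ['sweet'] (min_width=5, slack=7)
Line 8: ['algorithm'] (min_width=9, slack=3)
Line 9: ['letter', 'two'] (min_width=10, slack=2)
Line 10: ['distance'] (min_width=8, slack=4)
Line 11: ['table', 'pepper'] (min_width=12, slack=0)

Answer: |      run it|
|    absolute|
|  blue brown|
|     emerald|
|       night|
|     message|
|       sweet|
|   algorithm|
|  letter two|
|    distance|
|table pepper|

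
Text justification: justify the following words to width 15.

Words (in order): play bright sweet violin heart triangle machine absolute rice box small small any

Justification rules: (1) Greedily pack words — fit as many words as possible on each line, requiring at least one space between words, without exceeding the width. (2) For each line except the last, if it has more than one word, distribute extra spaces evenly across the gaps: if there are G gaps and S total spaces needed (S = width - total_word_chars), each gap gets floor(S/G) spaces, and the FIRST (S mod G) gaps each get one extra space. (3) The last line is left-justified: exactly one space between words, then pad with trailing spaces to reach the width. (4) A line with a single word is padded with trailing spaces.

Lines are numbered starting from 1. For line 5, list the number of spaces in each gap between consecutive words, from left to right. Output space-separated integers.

Line 1: ['play', 'bright'] (min_width=11, slack=4)
Line 2: ['sweet', 'violin'] (min_width=12, slack=3)
Line 3: ['heart', 'triangle'] (min_width=14, slack=1)
Line 4: ['machine'] (min_width=7, slack=8)
Line 5: ['absolute', 'rice'] (min_width=13, slack=2)
Line 6: ['box', 'small', 'small'] (min_width=15, slack=0)
Line 7: ['any'] (min_width=3, slack=12)

Answer: 3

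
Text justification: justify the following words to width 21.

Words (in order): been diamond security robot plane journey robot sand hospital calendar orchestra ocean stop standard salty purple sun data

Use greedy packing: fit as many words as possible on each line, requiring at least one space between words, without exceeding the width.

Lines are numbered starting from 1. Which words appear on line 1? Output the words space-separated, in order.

Line 1: ['been', 'diamond', 'security'] (min_width=21, slack=0)
Line 2: ['robot', 'plane', 'journey'] (min_width=19, slack=2)
Line 3: ['robot', 'sand', 'hospital'] (min_width=19, slack=2)
Line 4: ['calendar', 'orchestra'] (min_width=18, slack=3)
Line 5: ['ocean', 'stop', 'standard'] (min_width=19, slack=2)
Line 6: ['salty', 'purple', 'sun', 'data'] (min_width=21, slack=0)

Answer: been diamond security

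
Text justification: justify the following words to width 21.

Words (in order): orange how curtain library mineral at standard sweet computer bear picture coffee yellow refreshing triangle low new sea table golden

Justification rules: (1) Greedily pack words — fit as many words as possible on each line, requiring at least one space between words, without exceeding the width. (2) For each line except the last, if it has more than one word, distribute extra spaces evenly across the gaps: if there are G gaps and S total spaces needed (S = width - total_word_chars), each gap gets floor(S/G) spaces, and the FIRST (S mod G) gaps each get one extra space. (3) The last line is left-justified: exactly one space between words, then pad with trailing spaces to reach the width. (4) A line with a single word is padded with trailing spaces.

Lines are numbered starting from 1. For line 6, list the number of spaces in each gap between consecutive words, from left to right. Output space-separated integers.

Answer: 3

Derivation:
Line 1: ['orange', 'how', 'curtain'] (min_width=18, slack=3)
Line 2: ['library', 'mineral', 'at'] (min_width=18, slack=3)
Line 3: ['standard', 'sweet'] (min_width=14, slack=7)
Line 4: ['computer', 'bear', 'picture'] (min_width=21, slack=0)
Line 5: ['coffee', 'yellow'] (min_width=13, slack=8)
Line 6: ['refreshing', 'triangle'] (min_width=19, slack=2)
Line 7: ['low', 'new', 'sea', 'table'] (min_width=17, slack=4)
Line 8: ['golden'] (min_width=6, slack=15)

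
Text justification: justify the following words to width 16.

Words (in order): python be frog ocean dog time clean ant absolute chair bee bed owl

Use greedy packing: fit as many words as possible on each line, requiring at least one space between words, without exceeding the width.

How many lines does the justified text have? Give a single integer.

Answer: 5

Derivation:
Line 1: ['python', 'be', 'frog'] (min_width=14, slack=2)
Line 2: ['ocean', 'dog', 'time'] (min_width=14, slack=2)
Line 3: ['clean', 'ant'] (min_width=9, slack=7)
Line 4: ['absolute', 'chair'] (min_width=14, slack=2)
Line 5: ['bee', 'bed', 'owl'] (min_width=11, slack=5)
Total lines: 5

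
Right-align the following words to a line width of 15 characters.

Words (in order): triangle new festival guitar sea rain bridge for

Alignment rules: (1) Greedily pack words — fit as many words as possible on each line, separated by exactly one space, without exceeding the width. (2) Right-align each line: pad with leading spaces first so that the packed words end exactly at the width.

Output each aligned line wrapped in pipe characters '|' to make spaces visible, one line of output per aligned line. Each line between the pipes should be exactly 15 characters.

Answer: |   triangle new|
|festival guitar|
|sea rain bridge|
|            for|

Derivation:
Line 1: ['triangle', 'new'] (min_width=12, slack=3)
Line 2: ['festival', 'guitar'] (min_width=15, slack=0)
Line 3: ['sea', 'rain', 'bridge'] (min_width=15, slack=0)
Line 4: ['for'] (min_width=3, slack=12)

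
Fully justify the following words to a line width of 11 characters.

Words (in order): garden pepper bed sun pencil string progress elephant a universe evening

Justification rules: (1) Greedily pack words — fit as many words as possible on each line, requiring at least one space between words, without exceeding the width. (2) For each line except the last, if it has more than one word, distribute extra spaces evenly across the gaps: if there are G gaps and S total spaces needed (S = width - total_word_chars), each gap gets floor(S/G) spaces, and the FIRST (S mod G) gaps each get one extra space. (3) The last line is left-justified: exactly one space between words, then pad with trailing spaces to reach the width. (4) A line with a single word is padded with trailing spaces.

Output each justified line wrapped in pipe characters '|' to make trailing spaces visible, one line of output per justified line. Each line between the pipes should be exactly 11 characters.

Line 1: ['garden'] (min_width=6, slack=5)
Line 2: ['pepper', 'bed'] (min_width=10, slack=1)
Line 3: ['sun', 'pencil'] (min_width=10, slack=1)
Line 4: ['string'] (min_width=6, slack=5)
Line 5: ['progress'] (min_width=8, slack=3)
Line 6: ['elephant', 'a'] (min_width=10, slack=1)
Line 7: ['universe'] (min_width=8, slack=3)
Line 8: ['evening'] (min_width=7, slack=4)

Answer: |garden     |
|pepper  bed|
|sun  pencil|
|string     |
|progress   |
|elephant  a|
|universe   |
|evening    |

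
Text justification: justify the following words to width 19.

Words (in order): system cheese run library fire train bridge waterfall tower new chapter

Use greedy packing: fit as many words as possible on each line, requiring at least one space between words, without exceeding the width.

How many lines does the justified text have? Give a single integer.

Line 1: ['system', 'cheese', 'run'] (min_width=17, slack=2)
Line 2: ['library', 'fire', 'train'] (min_width=18, slack=1)
Line 3: ['bridge', 'waterfall'] (min_width=16, slack=3)
Line 4: ['tower', 'new', 'chapter'] (min_width=17, slack=2)
Total lines: 4

Answer: 4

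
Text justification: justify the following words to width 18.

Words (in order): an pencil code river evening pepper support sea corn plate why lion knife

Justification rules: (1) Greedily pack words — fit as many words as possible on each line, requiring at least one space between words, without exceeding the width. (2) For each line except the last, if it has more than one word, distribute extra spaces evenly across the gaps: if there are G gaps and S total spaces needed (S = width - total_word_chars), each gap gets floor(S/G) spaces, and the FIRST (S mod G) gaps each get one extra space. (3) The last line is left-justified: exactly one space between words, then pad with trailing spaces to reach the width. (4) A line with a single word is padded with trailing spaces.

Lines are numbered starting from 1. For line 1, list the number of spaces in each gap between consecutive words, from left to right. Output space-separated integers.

Answer: 3 3

Derivation:
Line 1: ['an', 'pencil', 'code'] (min_width=14, slack=4)
Line 2: ['river', 'evening'] (min_width=13, slack=5)
Line 3: ['pepper', 'support', 'sea'] (min_width=18, slack=0)
Line 4: ['corn', 'plate', 'why'] (min_width=14, slack=4)
Line 5: ['lion', 'knife'] (min_width=10, slack=8)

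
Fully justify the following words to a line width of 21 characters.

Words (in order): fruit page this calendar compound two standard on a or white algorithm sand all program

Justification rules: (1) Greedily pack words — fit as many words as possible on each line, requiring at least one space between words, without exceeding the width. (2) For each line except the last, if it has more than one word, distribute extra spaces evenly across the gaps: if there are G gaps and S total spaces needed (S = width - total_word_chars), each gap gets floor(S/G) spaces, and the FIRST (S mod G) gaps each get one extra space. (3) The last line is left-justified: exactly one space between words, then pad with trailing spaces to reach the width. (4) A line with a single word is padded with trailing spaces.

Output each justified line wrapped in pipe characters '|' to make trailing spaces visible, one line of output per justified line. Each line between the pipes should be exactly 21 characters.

Answer: |fruit    page    this|
|calendar compound two|
|standard   on   a  or|
|white  algorithm sand|
|all program          |

Derivation:
Line 1: ['fruit', 'page', 'this'] (min_width=15, slack=6)
Line 2: ['calendar', 'compound', 'two'] (min_width=21, slack=0)
Line 3: ['standard', 'on', 'a', 'or'] (min_width=16, slack=5)
Line 4: ['white', 'algorithm', 'sand'] (min_width=20, slack=1)
Line 5: ['all', 'program'] (min_width=11, slack=10)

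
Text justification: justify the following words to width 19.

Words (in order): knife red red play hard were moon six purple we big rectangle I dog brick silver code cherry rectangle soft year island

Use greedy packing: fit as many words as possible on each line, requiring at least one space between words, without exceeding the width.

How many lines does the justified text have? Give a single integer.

Answer: 7

Derivation:
Line 1: ['knife', 'red', 'red', 'play'] (min_width=18, slack=1)
Line 2: ['hard', 'were', 'moon', 'six'] (min_width=18, slack=1)
Line 3: ['purple', 'we', 'big'] (min_width=13, slack=6)
Line 4: ['rectangle', 'I', 'dog'] (min_width=15, slack=4)
Line 5: ['brick', 'silver', 'code'] (min_width=17, slack=2)
Line 6: ['cherry', 'rectangle'] (min_width=16, slack=3)
Line 7: ['soft', 'year', 'island'] (min_width=16, slack=3)
Total lines: 7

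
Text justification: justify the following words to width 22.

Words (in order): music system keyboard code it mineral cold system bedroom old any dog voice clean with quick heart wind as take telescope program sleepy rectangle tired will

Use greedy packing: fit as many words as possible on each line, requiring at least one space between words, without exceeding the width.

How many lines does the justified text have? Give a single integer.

Answer: 8

Derivation:
Line 1: ['music', 'system', 'keyboard'] (min_width=21, slack=1)
Line 2: ['code', 'it', 'mineral', 'cold'] (min_width=20, slack=2)
Line 3: ['system', 'bedroom', 'old', 'any'] (min_width=22, slack=0)
Line 4: ['dog', 'voice', 'clean', 'with'] (min_width=20, slack=2)
Line 5: ['quick', 'heart', 'wind', 'as'] (min_width=19, slack=3)
Line 6: ['take', 'telescope', 'program'] (min_width=22, slack=0)
Line 7: ['sleepy', 'rectangle', 'tired'] (min_width=22, slack=0)
Line 8: ['will'] (min_width=4, slack=18)
Total lines: 8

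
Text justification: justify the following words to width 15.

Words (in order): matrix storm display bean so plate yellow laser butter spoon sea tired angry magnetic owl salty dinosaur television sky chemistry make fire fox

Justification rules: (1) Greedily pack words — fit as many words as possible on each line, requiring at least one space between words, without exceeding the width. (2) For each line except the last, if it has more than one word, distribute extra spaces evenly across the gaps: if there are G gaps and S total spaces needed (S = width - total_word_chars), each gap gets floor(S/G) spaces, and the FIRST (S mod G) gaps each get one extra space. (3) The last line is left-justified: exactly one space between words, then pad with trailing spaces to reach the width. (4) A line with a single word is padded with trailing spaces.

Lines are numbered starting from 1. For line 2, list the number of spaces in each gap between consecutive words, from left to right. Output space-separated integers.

Answer: 1 1

Derivation:
Line 1: ['matrix', 'storm'] (min_width=12, slack=3)
Line 2: ['display', 'bean', 'so'] (min_width=15, slack=0)
Line 3: ['plate', 'yellow'] (min_width=12, slack=3)
Line 4: ['laser', 'butter'] (min_width=12, slack=3)
Line 5: ['spoon', 'sea', 'tired'] (min_width=15, slack=0)
Line 6: ['angry', 'magnetic'] (min_width=14, slack=1)
Line 7: ['owl', 'salty'] (min_width=9, slack=6)
Line 8: ['dinosaur'] (min_width=8, slack=7)
Line 9: ['television', 'sky'] (min_width=14, slack=1)
Line 10: ['chemistry', 'make'] (min_width=14, slack=1)
Line 11: ['fire', 'fox'] (min_width=8, slack=7)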